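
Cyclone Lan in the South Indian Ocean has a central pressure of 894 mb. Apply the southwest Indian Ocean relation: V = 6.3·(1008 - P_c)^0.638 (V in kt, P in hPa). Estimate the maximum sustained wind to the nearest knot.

ΔP = 1008 − 894 = 114 mb.
114^0.638 ≈ 20.526.
V ≈ 6.3 × 20.526 ≈ 129.3 kt.

129 kt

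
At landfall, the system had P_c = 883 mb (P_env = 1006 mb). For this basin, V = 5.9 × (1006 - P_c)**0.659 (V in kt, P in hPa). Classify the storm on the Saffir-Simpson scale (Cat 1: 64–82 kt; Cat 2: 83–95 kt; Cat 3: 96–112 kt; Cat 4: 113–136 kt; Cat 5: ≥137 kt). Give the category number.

5

ΔP = 1006 − 883 = 123 mb.
V ≈ 5.9 × 123^0.659 = 5.9 × 23.84 ≈ 141 kt.
141 kt falls in the Category 5 band.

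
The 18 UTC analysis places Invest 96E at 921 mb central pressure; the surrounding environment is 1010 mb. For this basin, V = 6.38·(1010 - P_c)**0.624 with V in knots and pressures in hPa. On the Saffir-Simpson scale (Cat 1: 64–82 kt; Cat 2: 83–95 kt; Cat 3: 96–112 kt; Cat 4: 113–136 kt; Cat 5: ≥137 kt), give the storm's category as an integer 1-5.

3

ΔP = 1010 − 921 = 89 mb.
V ≈ 6.38 × 89^0.624 = 6.38 × 16.46 ≈ 105 kt.
105 kt falls in the Category 3 band.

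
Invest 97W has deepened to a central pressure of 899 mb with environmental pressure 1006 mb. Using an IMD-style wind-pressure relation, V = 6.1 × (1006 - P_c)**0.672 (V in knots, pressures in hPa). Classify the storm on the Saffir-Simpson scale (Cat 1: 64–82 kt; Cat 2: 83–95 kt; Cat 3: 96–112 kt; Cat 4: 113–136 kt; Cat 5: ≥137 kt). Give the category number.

ΔP = 1006 − 899 = 107 mb.
V ≈ 6.1 × 107^0.672 = 6.1 × 23.11 ≈ 141 kt.
141 kt falls in the Category 5 band.

5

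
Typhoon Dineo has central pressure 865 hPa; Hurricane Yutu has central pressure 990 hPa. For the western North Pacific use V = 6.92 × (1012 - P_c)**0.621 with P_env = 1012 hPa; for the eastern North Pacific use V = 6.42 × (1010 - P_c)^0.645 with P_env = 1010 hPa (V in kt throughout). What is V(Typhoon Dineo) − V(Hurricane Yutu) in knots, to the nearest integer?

Typhoon Dineo: ΔP = 147; V ≈ 6.92 × 147^0.621 ≈ 153.47 kt.
Hurricane Yutu: ΔP = 20; V ≈ 6.42 × 20^0.645 ≈ 44.33 kt.
Difference ≈ 153.47 − 44.33 = 109.14 → 109 kt.

109 kt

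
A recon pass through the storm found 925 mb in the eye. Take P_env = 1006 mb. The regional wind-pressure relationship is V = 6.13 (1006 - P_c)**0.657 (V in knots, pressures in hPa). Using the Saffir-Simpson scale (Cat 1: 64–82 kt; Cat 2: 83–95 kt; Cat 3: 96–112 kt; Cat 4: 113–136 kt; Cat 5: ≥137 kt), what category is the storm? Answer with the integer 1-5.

3

ΔP = 1006 − 925 = 81 mb.
V ≈ 6.13 × 81^0.657 = 6.13 × 17.94 ≈ 110 kt.
110 kt falls in the Category 3 band.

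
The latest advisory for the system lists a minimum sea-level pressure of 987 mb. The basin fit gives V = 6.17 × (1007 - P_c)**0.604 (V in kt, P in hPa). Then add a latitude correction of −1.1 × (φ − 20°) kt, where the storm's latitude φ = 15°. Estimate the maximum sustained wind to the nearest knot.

43 kt

ΔP = 1007 − 987 = 20 mb.
20^0.604 ≈ 6.107.
V ≈ 6.17 × 6.107 ≈ 37.7 kt.
Latitude correction: −1.1 × (15 − 20) = 5.5 kt.
Corrected V ≈ 43.2 kt → 43 kt.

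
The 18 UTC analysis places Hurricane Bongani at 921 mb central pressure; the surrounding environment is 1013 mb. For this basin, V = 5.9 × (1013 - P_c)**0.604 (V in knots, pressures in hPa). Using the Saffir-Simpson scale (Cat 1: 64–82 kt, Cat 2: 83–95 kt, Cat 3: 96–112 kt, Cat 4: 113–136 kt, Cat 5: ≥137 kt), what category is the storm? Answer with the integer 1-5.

2

ΔP = 1013 − 921 = 92 mb.
V ≈ 5.9 × 92^0.604 = 5.9 × 15.35 ≈ 91 kt.
91 kt falls in the Category 2 band.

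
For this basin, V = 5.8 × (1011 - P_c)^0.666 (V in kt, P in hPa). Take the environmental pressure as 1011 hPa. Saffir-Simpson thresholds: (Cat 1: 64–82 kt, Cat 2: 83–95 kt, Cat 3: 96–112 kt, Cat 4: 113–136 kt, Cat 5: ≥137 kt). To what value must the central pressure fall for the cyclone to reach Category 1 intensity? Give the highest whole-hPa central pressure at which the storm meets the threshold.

Category 1 begins at V = 64 kt.
Required ΔP = (64/5.8)^(1/0.666) = 11.034^1.502 ≈ 36.79 hPa.
P_c ≤ 1011 − 36.79 = 974.21, so the highest integer P_c is 974 hPa.

974 hPa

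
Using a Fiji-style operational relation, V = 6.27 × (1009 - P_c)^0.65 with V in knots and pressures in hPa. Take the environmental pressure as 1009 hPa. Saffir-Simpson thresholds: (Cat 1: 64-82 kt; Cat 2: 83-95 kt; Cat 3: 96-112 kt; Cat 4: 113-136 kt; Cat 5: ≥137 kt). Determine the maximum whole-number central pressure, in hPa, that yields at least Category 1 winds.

973 hPa

Category 1 begins at V = 64 kt.
Required ΔP = (64/6.27)^(1/0.65) = 10.207^1.538 ≈ 35.66 hPa.
P_c ≤ 1009 − 35.66 = 973.34, so the highest integer P_c is 973 hPa.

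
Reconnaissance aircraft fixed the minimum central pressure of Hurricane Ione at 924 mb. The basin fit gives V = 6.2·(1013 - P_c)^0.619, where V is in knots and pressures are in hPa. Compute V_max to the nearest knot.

100 kt

ΔP = 1013 − 924 = 89 mb.
89^0.619 ≈ 16.094.
V ≈ 6.2 × 16.094 ≈ 99.8 kt.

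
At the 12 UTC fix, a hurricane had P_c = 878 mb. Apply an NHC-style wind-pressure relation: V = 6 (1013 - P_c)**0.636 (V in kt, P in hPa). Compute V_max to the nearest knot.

ΔP = 1013 − 878 = 135 mb.
135^0.636 ≈ 22.641.
V ≈ 6 × 22.641 ≈ 135.8 kt.

136 kt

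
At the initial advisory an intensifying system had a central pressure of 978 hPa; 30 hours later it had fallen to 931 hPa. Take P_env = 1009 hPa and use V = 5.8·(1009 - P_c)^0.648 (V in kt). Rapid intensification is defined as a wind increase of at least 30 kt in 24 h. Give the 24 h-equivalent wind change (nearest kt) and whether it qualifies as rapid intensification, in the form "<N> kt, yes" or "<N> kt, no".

35 kt, yes

V₁: ΔP = 31, V ≈ 5.8 × 31^0.648 ≈ 53.68 kt.
V₂: ΔP = 78, V ≈ 5.8 × 78^0.648 ≈ 97.61 kt.
ΔV over 30 h = 43.93 kt → 24 h equivalent = 43.93 × 24/30 ≈ 35.14 kt.
35 kt ≥ 30 kt ⇒ rapid intensification.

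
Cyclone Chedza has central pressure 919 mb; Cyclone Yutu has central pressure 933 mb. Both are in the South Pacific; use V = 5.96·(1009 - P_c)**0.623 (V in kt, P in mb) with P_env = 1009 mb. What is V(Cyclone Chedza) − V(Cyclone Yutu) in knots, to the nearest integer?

10 kt

Cyclone Chedza: ΔP = 90; V ≈ 5.96 × 90^0.623 ≈ 98.34 kt.
Cyclone Yutu: ΔP = 76; V ≈ 5.96 × 76^0.623 ≈ 88.51 kt.
Difference ≈ 98.34 − 88.51 = 9.83 → 10 kt.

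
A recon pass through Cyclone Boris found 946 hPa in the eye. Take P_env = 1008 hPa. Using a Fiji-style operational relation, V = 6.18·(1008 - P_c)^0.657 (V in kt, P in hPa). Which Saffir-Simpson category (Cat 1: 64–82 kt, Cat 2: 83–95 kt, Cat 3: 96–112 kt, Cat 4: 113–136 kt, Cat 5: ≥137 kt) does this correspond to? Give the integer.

ΔP = 1008 − 946 = 62 hPa.
V ≈ 6.18 × 62^0.657 = 6.18 × 15.05 ≈ 93 kt.
93 kt falls in the Category 2 band.

2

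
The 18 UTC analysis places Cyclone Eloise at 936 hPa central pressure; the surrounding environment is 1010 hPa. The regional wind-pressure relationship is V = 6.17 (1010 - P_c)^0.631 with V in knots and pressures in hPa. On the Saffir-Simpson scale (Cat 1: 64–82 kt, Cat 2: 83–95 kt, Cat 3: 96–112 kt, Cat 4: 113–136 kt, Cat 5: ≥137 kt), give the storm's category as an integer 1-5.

ΔP = 1010 − 936 = 74 hPa.
V ≈ 6.17 × 74^0.631 = 6.17 × 15.12 ≈ 93 kt.
93 kt falls in the Category 2 band.

2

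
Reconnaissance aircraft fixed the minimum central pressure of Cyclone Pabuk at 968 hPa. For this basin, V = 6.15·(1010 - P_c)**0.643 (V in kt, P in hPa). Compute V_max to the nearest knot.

ΔP = 1010 − 968 = 42 hPa.
42^0.643 ≈ 11.060.
V ≈ 6.15 × 11.060 ≈ 68.0 kt.

68 kt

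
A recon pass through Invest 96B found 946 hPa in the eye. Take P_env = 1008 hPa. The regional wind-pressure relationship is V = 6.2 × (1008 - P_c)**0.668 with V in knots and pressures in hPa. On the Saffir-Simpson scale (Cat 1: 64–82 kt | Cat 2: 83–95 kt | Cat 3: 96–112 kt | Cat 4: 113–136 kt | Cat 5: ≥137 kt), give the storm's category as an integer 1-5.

3

ΔP = 1008 − 946 = 62 hPa.
V ≈ 6.2 × 62^0.668 = 6.2 × 15.75 ≈ 98 kt.
98 kt falls in the Category 3 band.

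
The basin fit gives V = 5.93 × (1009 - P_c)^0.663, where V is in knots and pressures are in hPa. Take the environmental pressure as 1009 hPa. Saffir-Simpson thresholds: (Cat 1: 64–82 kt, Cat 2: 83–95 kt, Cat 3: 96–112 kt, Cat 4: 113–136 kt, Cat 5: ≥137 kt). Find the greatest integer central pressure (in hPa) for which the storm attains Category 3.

942 hPa

Category 3 begins at V = 96 kt.
Required ΔP = (96/5.93)^(1/0.663) = 16.189^1.508 ≈ 66.66 hPa.
P_c ≤ 1009 − 66.66 = 942.34, so the highest integer P_c is 942 hPa.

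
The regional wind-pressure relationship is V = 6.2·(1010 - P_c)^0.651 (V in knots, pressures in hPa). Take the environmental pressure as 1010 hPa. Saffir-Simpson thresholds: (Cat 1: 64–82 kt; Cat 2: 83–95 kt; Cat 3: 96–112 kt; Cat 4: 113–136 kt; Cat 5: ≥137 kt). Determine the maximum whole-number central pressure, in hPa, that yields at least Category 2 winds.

Category 2 begins at V = 83 kt.
Required ΔP = (83/6.2)^(1/0.651) = 13.387^1.536 ≈ 53.79 hPa.
P_c ≤ 1010 − 53.79 = 956.21, so the highest integer P_c is 956 hPa.

956 hPa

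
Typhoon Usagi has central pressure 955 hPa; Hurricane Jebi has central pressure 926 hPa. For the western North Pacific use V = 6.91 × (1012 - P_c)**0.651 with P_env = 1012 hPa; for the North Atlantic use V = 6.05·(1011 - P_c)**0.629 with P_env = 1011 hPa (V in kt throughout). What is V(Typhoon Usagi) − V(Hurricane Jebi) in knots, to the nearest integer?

Typhoon Usagi: ΔP = 57; V ≈ 6.91 × 57^0.651 ≈ 96.06 kt.
Hurricane Jebi: ΔP = 85; V ≈ 6.05 × 85^0.629 ≈ 98.94 kt.
Difference ≈ 96.06 − 98.94 = -2.88 → -3 kt.

-3 kt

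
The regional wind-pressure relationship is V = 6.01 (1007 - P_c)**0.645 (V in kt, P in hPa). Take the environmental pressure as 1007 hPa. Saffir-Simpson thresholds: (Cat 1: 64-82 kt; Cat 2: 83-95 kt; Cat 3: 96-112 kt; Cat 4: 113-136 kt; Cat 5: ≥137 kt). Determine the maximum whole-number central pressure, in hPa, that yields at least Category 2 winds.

Category 2 begins at V = 83 kt.
Required ΔP = (83/6.01)^(1/0.645) = 13.810^1.550 ≈ 58.58 hPa.
P_c ≤ 1007 − 58.58 = 948.42, so the highest integer P_c is 948 hPa.

948 hPa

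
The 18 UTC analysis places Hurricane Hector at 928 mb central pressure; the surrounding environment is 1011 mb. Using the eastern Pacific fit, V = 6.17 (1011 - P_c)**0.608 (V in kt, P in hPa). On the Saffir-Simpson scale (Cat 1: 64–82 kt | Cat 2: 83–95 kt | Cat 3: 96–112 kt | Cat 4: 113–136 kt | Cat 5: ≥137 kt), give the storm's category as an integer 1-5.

ΔP = 1011 − 928 = 83 mb.
V ≈ 6.17 × 83^0.608 = 6.17 × 14.68 ≈ 91 kt.
91 kt falls in the Category 2 band.

2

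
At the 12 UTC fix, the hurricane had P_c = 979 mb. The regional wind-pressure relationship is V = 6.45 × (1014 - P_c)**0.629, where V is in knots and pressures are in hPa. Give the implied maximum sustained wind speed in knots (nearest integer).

ΔP = 1014 − 979 = 35 mb.
35^0.629 ≈ 9.359.
V ≈ 6.45 × 9.359 ≈ 60.4 kt.

60 kt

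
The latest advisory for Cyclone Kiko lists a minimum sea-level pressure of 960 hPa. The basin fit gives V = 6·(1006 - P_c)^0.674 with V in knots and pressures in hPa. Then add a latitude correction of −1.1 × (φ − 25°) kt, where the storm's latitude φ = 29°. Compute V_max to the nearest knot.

ΔP = 1006 − 960 = 46 hPa.
46^0.674 ≈ 13.204.
V ≈ 6 × 13.204 ≈ 79.2 kt.
Latitude correction: −1.1 × (29 − 25) = -4.4 kt.
Corrected V ≈ 74.8 kt → 75 kt.

75 kt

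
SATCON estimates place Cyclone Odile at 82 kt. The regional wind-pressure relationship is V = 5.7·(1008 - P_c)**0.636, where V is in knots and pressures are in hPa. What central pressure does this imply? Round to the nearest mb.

942 mb

ΔP = (V / 5.7)^(1/0.636) = (82/5.7)^1.572.
82/5.7 = 14.386; 14.386^1.572 ≈ 66.17 mb.
P_c = 1008 − 66.17 = 941.83 ≈ 942 mb.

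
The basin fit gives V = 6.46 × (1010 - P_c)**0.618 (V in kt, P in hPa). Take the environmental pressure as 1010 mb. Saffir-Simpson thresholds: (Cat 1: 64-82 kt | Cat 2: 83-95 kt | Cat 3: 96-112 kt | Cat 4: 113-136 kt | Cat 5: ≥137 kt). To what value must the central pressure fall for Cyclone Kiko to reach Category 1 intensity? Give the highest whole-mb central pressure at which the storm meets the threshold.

969 mb

Category 1 begins at V = 64 kt.
Required ΔP = (64/6.46)^(1/0.618) = 9.907^1.618 ≈ 40.89 mb.
P_c ≤ 1010 − 40.89 = 969.11, so the highest integer P_c is 969 mb.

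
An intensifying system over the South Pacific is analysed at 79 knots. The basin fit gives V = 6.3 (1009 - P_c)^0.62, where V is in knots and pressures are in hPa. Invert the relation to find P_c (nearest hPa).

950 hPa

ΔP = (V / 6.3)^(1/0.62) = (79/6.3)^1.613.
79/6.3 = 12.540; 12.540^1.613 ≈ 59.08 hPa.
P_c = 1009 − 59.08 = 949.92 ≈ 950 hPa.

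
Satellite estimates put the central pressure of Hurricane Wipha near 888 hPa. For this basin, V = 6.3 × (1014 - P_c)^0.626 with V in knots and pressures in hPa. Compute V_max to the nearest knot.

130 kt

ΔP = 1014 − 888 = 126 hPa.
126^0.626 ≈ 20.646.
V ≈ 6.3 × 20.646 ≈ 130.1 kt.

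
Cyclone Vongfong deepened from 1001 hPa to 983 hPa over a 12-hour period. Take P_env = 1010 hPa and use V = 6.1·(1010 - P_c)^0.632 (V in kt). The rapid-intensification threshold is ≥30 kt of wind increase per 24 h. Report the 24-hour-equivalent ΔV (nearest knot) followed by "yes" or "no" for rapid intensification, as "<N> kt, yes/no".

V₁: ΔP = 9, V ≈ 6.1 × 9^0.632 ≈ 24.46 kt.
V₂: ΔP = 27, V ≈ 6.1 × 27^0.632 ≈ 48.97 kt.
ΔV over 12 h = 24.51 kt → 24 h equivalent = 24.51 × 24/12 ≈ 49.02 kt.
49 kt ≥ 30 kt ⇒ rapid intensification.

49 kt, yes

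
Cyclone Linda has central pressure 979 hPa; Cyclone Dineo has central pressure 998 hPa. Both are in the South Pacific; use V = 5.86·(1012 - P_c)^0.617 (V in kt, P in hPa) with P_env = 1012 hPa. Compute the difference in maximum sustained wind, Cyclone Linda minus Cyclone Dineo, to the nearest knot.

Cyclone Linda: ΔP = 33; V ≈ 5.86 × 33^0.617 ≈ 50.68 kt.
Cyclone Dineo: ΔP = 14; V ≈ 5.86 × 14^0.617 ≈ 29.86 kt.
Difference ≈ 50.68 − 29.86 = 20.82 → 21 kt.

21 kt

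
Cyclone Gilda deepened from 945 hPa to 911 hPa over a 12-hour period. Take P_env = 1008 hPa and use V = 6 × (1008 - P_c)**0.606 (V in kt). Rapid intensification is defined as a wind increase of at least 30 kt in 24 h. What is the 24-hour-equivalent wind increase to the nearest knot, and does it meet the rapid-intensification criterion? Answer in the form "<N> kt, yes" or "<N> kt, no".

V₁: ΔP = 63, V ≈ 6 × 63^0.606 ≈ 73.88 kt.
V₂: ΔP = 97, V ≈ 6 × 97^0.606 ≈ 95.97 kt.
ΔV over 12 h = 22.09 kt → 24 h equivalent = 22.09 × 24/12 ≈ 44.18 kt.
44 kt ≥ 30 kt ⇒ rapid intensification.

44 kt, yes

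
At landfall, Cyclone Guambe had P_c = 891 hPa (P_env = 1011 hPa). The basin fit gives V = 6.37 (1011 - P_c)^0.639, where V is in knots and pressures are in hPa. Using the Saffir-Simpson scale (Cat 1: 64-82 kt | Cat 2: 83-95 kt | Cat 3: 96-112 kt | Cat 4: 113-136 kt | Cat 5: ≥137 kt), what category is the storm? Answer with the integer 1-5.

4

ΔP = 1011 − 891 = 120 hPa.
V ≈ 6.37 × 120^0.639 = 6.37 × 21.31 ≈ 136 kt.
136 kt falls in the Category 4 band.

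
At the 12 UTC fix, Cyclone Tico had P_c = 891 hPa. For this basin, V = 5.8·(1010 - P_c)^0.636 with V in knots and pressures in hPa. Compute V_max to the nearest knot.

121 kt

ΔP = 1010 − 891 = 119 hPa.
119^0.636 ≈ 20.895.
V ≈ 5.8 × 20.895 ≈ 121.2 kt.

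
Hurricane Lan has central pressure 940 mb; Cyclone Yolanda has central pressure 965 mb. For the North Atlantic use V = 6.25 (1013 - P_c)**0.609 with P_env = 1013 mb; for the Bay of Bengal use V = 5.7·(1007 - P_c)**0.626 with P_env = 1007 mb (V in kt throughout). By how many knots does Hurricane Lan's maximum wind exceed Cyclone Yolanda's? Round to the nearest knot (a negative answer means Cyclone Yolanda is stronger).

26 kt

Hurricane Lan: ΔP = 73; V ≈ 6.25 × 73^0.609 ≈ 85.24 kt.
Cyclone Yolanda: ΔP = 42; V ≈ 5.7 × 42^0.626 ≈ 59.16 kt.
Difference ≈ 85.24 − 59.16 = 26.08 → 26 kt.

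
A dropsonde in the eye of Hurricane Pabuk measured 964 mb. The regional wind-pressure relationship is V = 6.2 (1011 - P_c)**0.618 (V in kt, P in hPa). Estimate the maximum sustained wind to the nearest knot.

67 kt

ΔP = 1011 − 964 = 47 mb.
47^0.618 ≈ 10.798.
V ≈ 6.2 × 10.798 ≈ 66.9 kt.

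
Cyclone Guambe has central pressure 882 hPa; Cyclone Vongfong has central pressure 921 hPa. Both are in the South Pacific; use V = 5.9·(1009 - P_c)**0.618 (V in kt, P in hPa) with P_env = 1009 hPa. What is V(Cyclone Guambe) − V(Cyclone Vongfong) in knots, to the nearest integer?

24 kt

Cyclone Guambe: ΔP = 127; V ≈ 5.9 × 127^0.618 ≈ 117.76 kt.
Cyclone Vongfong: ΔP = 88; V ≈ 5.9 × 88^0.618 ≈ 93.87 kt.
Difference ≈ 117.76 − 93.87 = 23.89 → 24 kt.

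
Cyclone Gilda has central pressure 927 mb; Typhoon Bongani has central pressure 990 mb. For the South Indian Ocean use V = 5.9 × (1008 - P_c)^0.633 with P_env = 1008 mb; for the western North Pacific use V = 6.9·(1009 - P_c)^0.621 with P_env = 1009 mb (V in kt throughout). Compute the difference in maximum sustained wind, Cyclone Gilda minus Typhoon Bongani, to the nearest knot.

52 kt

Cyclone Gilda: ΔP = 81; V ≈ 5.9 × 81^0.633 ≈ 95.26 kt.
Typhoon Bongani: ΔP = 19; V ≈ 6.9 × 19^0.621 ≈ 42.95 kt.
Difference ≈ 95.26 − 42.95 = 52.31 → 52 kt.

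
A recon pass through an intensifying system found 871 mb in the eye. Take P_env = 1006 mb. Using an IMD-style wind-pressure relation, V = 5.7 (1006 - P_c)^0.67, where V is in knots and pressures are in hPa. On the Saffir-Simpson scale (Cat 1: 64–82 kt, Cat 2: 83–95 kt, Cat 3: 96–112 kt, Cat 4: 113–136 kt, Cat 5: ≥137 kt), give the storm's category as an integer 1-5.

5

ΔP = 1006 − 871 = 135 mb.
V ≈ 5.7 × 135^0.67 = 5.7 × 26.75 ≈ 152 kt.
152 kt falls in the Category 5 band.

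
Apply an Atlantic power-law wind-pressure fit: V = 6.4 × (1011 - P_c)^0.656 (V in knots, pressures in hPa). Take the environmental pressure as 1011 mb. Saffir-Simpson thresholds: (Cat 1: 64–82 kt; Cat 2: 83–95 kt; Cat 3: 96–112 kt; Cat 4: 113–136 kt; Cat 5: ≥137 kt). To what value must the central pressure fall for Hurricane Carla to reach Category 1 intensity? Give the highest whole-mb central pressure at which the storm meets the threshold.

977 mb

Category 1 begins at V = 64 kt.
Required ΔP = (64/6.4)^(1/0.656) = 10.000^1.524 ≈ 33.45 mb.
P_c ≤ 1011 − 33.45 = 977.55, so the highest integer P_c is 977 mb.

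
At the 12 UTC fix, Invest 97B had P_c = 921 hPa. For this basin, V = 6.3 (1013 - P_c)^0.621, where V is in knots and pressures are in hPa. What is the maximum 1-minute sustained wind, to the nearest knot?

104 kt

ΔP = 1013 − 921 = 92 hPa.
92^0.621 ≈ 16.577.
V ≈ 6.3 × 16.577 ≈ 104.4 kt.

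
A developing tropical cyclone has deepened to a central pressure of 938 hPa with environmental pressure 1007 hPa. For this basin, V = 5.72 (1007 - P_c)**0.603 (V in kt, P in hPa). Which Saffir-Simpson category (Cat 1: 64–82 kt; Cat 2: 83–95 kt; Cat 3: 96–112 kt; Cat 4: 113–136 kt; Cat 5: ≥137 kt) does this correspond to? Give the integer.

ΔP = 1007 − 938 = 69 hPa.
V ≈ 5.72 × 69^0.603 = 5.72 × 12.85 ≈ 73 kt.
73 kt falls in the Category 1 band.

1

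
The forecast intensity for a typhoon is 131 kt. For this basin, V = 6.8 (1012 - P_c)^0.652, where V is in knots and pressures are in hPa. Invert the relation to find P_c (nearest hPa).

ΔP = (V / 6.8)^(1/0.652) = (131/6.8)^1.534.
131/6.8 = 19.265; 19.265^1.534 ≈ 93.43 hPa.
P_c = 1012 − 93.43 = 918.57 ≈ 919 hPa.

919 hPa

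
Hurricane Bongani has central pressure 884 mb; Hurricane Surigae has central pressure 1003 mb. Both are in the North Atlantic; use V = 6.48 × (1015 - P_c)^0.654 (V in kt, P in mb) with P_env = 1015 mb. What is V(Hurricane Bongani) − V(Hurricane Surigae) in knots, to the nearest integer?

Hurricane Bongani: ΔP = 131; V ≈ 6.48 × 131^0.654 ≈ 157.13 kt.
Hurricane Surigae: ΔP = 12; V ≈ 6.48 × 12^0.654 ≈ 32.91 kt.
Difference ≈ 157.13 − 32.91 = 124.22 → 124 kt.

124 kt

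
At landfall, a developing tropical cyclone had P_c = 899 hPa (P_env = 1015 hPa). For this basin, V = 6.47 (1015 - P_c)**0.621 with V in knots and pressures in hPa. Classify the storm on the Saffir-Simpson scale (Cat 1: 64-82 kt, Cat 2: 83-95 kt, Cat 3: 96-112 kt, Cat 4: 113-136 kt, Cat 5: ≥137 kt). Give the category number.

4

ΔP = 1015 − 899 = 116 hPa.
V ≈ 6.47 × 116^0.621 = 6.47 × 19.14 ≈ 124 kt.
124 kt falls in the Category 4 band.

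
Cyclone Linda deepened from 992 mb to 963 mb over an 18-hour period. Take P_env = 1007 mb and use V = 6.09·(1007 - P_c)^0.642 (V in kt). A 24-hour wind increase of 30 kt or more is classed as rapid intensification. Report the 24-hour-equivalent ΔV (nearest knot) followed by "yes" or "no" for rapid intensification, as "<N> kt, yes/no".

V₁: ΔP = 15, V ≈ 6.09 × 15^0.642 ≈ 34.65 kt.
V₂: ΔP = 44, V ≈ 6.09 × 44^0.642 ≈ 69.14 kt.
ΔV over 18 h = 34.49 kt → 24 h equivalent = 34.49 × 24/18 ≈ 45.99 kt.
46 kt ≥ 30 kt ⇒ rapid intensification.

46 kt, yes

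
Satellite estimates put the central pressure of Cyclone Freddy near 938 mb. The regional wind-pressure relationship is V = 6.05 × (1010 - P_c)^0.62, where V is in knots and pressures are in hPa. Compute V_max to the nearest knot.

86 kt

ΔP = 1010 − 938 = 72 mb.
72^0.62 ≈ 14.176.
V ≈ 6.05 × 14.176 ≈ 85.8 kt.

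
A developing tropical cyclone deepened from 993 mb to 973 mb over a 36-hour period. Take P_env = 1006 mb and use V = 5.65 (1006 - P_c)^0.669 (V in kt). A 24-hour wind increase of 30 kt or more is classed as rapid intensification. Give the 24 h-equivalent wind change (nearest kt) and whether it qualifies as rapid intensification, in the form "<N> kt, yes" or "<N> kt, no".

V₁: ΔP = 13, V ≈ 5.65 × 13^0.669 ≈ 31.43 kt.
V₂: ΔP = 33, V ≈ 5.65 × 33^0.669 ≈ 58.60 kt.
ΔV over 36 h = 27.17 kt → 24 h equivalent = 27.17 × 24/36 ≈ 18.11 kt.
18 kt < 30 kt ⇒ not rapid intensification.

18 kt, no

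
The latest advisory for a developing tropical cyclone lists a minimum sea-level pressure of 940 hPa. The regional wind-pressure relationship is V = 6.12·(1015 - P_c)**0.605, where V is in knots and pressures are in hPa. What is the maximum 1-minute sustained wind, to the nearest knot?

ΔP = 1015 − 940 = 75 hPa.
75^0.605 ≈ 13.627.
V ≈ 6.12 × 13.627 ≈ 83.4 kt.

83 kt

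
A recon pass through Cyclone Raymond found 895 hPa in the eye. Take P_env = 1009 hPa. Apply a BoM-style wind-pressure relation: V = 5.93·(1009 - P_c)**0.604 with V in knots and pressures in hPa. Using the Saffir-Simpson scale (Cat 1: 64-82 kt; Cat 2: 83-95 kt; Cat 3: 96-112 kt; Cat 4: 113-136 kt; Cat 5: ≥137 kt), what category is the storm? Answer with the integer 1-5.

3

ΔP = 1009 − 895 = 114 hPa.
V ≈ 5.93 × 114^0.604 = 5.93 × 17.47 ≈ 104 kt.
104 kt falls in the Category 3 band.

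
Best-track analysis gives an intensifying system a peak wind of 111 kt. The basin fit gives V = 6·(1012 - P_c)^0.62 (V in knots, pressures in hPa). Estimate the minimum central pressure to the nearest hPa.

ΔP = (V / 6)^(1/0.62) = (111/6)^1.613.
111/6 = 18.500; 18.500^1.613 ≈ 110.62 hPa.
P_c = 1012 − 110.62 = 901.38 ≈ 901 hPa.

901 hPa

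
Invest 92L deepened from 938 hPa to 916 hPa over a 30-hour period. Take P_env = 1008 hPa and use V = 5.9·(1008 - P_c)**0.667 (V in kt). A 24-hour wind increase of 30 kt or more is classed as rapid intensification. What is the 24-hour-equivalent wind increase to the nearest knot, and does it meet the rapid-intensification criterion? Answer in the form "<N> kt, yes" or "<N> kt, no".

V₁: ΔP = 70, V ≈ 5.9 × 70^0.667 ≈ 100.35 kt.
V₂: ΔP = 92, V ≈ 5.9 × 92^0.667 ≈ 120.42 kt.
ΔV over 30 h = 20.07 kt → 24 h equivalent = 20.07 × 24/30 ≈ 16.06 kt.
16 kt < 30 kt ⇒ not rapid intensification.

16 kt, no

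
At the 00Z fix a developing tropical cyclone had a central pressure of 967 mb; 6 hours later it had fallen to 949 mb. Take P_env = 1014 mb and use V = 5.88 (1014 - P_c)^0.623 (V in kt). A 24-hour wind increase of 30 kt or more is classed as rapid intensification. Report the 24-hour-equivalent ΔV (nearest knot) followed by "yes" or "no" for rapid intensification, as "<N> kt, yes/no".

V₁: ΔP = 47, V ≈ 5.88 × 47^0.623 ≈ 64.73 kt.
V₂: ΔP = 65, V ≈ 5.88 × 65^0.623 ≈ 79.22 kt.
ΔV over 6 h = 14.49 kt → 24 h equivalent = 14.49 × 24/6 ≈ 57.96 kt.
58 kt ≥ 30 kt ⇒ rapid intensification.

58 kt, yes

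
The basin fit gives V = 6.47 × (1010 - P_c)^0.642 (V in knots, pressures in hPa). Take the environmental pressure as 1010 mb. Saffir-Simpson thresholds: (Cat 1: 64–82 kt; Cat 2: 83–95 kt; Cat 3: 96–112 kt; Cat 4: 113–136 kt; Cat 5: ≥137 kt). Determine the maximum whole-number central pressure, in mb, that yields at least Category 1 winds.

Category 1 begins at V = 64 kt.
Required ΔP = (64/6.47)^(1/0.642) = 9.892^1.558 ≈ 35.50 mb.
P_c ≤ 1010 − 35.50 = 974.50, so the highest integer P_c is 974 mb.

974 mb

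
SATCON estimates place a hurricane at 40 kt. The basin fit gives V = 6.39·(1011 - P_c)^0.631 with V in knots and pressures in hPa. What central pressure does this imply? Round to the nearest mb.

993 mb

ΔP = (V / 6.39)^(1/0.631) = (40/6.39)^1.585.
40/6.39 = 6.260; 6.260^1.585 ≈ 18.30 mb.
P_c = 1011 − 18.30 = 992.70 ≈ 993 mb.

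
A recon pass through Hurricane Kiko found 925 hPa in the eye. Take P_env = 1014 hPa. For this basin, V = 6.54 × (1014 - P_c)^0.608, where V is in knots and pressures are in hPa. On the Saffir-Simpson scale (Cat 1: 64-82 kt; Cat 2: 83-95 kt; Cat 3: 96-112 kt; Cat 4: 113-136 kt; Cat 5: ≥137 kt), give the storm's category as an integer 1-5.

3

ΔP = 1014 − 925 = 89 hPa.
V ≈ 6.54 × 89^0.608 = 6.54 × 15.32 ≈ 100 kt.
100 kt falls in the Category 3 band.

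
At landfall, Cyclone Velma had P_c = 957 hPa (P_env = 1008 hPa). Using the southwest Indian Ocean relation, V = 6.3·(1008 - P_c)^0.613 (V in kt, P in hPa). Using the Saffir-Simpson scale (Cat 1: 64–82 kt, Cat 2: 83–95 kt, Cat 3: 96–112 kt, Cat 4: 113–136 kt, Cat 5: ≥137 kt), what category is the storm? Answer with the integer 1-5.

1

ΔP = 1008 − 957 = 51 hPa.
V ≈ 6.3 × 51^0.613 = 6.3 × 11.14 ≈ 70 kt.
70 kt falls in the Category 1 band.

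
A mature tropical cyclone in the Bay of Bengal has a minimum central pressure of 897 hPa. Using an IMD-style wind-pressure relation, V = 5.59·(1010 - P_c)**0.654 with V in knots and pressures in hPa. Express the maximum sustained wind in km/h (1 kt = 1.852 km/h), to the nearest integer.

228 km/h

ΔP = 1010 − 897 = 113 hPa.
V ≈ 5.59 × 113^0.654 = 5.59 × 22.015 ≈ 123.062 kt.
123.062 × 1.852 ≈ 227.91 km/h → 228 km/h.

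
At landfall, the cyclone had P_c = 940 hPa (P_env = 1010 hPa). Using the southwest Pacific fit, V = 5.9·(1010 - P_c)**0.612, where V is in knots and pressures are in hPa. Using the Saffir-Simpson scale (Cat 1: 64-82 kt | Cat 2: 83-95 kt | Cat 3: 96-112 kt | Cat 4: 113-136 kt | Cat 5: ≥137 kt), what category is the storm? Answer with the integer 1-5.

ΔP = 1010 − 940 = 70 hPa.
V ≈ 5.9 × 70^0.612 = 5.9 × 13.46 ≈ 79 kt.
79 kt falls in the Category 1 band.

1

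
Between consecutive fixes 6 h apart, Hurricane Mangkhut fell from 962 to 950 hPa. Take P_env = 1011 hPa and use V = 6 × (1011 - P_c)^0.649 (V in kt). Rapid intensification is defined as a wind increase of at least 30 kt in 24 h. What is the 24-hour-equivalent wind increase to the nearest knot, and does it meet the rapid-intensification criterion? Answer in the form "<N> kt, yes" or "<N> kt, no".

46 kt, yes

V₁: ΔP = 49, V ≈ 6 × 49^0.649 ≈ 75.00 kt.
V₂: ΔP = 61, V ≈ 6 × 61^0.649 ≈ 86.46 kt.
ΔV over 6 h = 11.46 kt → 24 h equivalent = 11.46 × 24/6 ≈ 45.84 kt.
46 kt ≥ 30 kt ⇒ rapid intensification.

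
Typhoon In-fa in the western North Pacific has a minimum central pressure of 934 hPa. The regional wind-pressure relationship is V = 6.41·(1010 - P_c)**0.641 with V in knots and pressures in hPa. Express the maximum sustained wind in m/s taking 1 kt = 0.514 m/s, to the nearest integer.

53 m/s

ΔP = 1010 − 934 = 76 hPa.
V ≈ 6.41 × 76^0.641 = 6.41 × 16.055 ≈ 102.910 kt.
102.910 × 0.514 ≈ 52.90 m/s → 53 m/s.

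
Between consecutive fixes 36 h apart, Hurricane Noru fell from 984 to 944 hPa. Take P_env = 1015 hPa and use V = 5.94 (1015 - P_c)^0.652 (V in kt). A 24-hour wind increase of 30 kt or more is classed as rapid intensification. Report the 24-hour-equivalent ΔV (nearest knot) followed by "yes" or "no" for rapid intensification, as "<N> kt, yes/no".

V₁: ΔP = 31, V ≈ 5.94 × 31^0.652 ≈ 55.74 kt.
V₂: ΔP = 71, V ≈ 5.94 × 71^0.652 ≈ 95.68 kt.
ΔV over 36 h = 39.94 kt → 24 h equivalent = 39.94 × 24/36 ≈ 26.63 kt.
27 kt < 30 kt ⇒ not rapid intensification.

27 kt, no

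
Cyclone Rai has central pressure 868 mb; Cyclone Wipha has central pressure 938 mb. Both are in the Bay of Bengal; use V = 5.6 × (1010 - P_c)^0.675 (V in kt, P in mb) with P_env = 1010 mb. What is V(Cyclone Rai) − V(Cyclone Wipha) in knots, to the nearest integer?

58 kt

Cyclone Rai: ΔP = 142; V ≈ 5.6 × 142^0.675 ≈ 158.85 kt.
Cyclone Wipha: ΔP = 72; V ≈ 5.6 × 72^0.675 ≈ 100.44 kt.
Difference ≈ 158.85 − 100.44 = 58.41 → 58 kt.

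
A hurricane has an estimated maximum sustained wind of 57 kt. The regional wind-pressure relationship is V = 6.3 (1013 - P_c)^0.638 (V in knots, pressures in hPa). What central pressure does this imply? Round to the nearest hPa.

981 hPa

ΔP = (V / 6.3)^(1/0.638) = (57/6.3)^1.567.
57/6.3 = 9.048; 9.048^1.567 ≈ 31.57 hPa.
P_c = 1013 − 31.57 = 981.43 ≈ 981 hPa.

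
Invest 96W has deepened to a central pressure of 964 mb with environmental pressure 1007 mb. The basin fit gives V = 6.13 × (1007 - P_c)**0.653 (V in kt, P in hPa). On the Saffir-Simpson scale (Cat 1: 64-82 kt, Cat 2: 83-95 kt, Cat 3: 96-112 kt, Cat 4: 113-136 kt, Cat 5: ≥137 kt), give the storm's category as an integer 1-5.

1

ΔP = 1007 − 964 = 43 mb.
V ≈ 6.13 × 43^0.653 = 6.13 × 11.66 ≈ 71 kt.
71 kt falls in the Category 1 band.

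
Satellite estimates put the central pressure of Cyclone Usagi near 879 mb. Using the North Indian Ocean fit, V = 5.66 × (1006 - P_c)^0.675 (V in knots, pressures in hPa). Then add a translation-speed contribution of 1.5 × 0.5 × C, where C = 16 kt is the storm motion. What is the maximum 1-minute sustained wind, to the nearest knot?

161 kt

ΔP = 1006 − 879 = 127 mb.
127^0.675 ≈ 26.307.
V ≈ 5.66 × 26.307 ≈ 148.9 kt.
Translation term: 1.5 × 0.5 × 16 = 12 kt.
Corrected V ≈ 160.9 kt → 161 kt.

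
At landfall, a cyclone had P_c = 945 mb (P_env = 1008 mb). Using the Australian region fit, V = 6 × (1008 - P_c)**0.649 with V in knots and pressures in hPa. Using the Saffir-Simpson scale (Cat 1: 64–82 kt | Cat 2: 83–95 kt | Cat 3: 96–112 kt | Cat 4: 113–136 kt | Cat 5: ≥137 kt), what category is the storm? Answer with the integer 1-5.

ΔP = 1008 − 945 = 63 mb.
V ≈ 6 × 63^0.649 = 6 × 14.72 ≈ 88 kt.
88 kt falls in the Category 2 band.

2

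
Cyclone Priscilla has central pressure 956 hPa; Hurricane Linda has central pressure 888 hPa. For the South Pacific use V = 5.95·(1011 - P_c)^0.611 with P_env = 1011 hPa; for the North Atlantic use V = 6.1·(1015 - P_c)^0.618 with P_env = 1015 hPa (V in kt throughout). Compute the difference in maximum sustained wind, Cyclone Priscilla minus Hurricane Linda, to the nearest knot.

-53 kt

Cyclone Priscilla: ΔP = 55; V ≈ 5.95 × 55^0.611 ≈ 68.85 kt.
Hurricane Linda: ΔP = 127; V ≈ 6.1 × 127^0.618 ≈ 121.75 kt.
Difference ≈ 68.85 − 121.75 = -52.90 → -53 kt.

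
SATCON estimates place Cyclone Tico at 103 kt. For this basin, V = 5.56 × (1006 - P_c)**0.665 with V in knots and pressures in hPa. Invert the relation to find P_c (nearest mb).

925 mb

ΔP = (V / 5.56)^(1/0.665) = (103/5.56)^1.504.
103/5.56 = 18.525; 18.525^1.504 ≈ 80.61 mb.
P_c = 1006 − 80.61 = 925.39 ≈ 925 mb.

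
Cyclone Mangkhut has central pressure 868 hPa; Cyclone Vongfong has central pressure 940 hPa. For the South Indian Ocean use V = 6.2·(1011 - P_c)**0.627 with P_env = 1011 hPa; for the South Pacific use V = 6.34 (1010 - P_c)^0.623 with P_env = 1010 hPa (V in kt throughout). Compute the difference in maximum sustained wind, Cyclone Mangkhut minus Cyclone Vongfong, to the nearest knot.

50 kt

Cyclone Mangkhut: ΔP = 143; V ≈ 6.2 × 143^0.627 ≈ 139.25 kt.
Cyclone Vongfong: ΔP = 70; V ≈ 6.34 × 70^0.623 ≈ 89.45 kt.
Difference ≈ 139.25 − 89.45 = 49.80 → 50 kt.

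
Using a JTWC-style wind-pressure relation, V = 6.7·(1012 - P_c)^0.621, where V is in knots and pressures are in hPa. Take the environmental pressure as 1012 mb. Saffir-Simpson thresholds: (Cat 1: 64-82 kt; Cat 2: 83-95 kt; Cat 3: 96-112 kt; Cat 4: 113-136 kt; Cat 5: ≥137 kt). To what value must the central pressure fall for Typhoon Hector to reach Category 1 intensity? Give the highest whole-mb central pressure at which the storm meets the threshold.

Category 1 begins at V = 64 kt.
Required ΔP = (64/6.7)^(1/0.621) = 9.552^1.610 ≈ 37.87 mb.
P_c ≤ 1012 − 37.87 = 974.13, so the highest integer P_c is 974 mb.

974 mb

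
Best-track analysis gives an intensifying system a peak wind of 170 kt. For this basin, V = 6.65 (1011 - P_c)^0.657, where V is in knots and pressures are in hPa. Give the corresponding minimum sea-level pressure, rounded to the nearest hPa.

ΔP = (V / 6.65)^(1/0.657) = (170/6.65)^1.522.
170/6.65 = 25.564; 25.564^1.522 ≈ 138.84 hPa.
P_c = 1011 − 138.84 = 872.16 ≈ 872 hPa.

872 hPa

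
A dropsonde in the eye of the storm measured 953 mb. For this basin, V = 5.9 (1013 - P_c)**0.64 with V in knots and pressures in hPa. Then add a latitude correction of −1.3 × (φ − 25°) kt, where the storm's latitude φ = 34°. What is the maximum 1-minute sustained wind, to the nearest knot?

ΔP = 1013 − 953 = 60 mb.
60^0.64 ≈ 13.741.
V ≈ 5.9 × 13.741 ≈ 81.1 kt.
Latitude correction: −1.3 × (34 − 25) = -11.7 kt.
Corrected V ≈ 69.4 kt → 69 kt.

69 kt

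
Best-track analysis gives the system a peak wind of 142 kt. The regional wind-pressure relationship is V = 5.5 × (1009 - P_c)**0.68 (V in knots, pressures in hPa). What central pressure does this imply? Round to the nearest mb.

ΔP = (V / 5.5)^(1/0.68) = (142/5.5)^1.471.
142/5.5 = 25.818; 25.818^1.471 ≈ 119.22 mb.
P_c = 1009 − 119.22 = 889.78 ≈ 890 mb.

890 mb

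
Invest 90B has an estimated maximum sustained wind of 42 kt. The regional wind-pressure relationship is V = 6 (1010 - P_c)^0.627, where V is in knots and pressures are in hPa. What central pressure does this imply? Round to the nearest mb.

ΔP = (V / 6)^(1/0.627) = (42/6)^1.595.
42/6 = 7.000; 7.000^1.595 ≈ 22.28 mb.
P_c = 1010 − 22.28 = 987.72 ≈ 988 mb.

988 mb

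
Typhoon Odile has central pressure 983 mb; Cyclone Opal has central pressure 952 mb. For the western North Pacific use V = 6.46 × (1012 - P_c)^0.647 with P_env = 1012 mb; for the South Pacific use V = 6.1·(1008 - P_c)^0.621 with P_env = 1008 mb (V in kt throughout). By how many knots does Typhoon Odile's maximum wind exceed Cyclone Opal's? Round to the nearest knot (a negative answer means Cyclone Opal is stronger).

-17 kt

Typhoon Odile: ΔP = 29; V ≈ 6.46 × 29^0.647 ≈ 57.07 kt.
Cyclone Opal: ΔP = 56; V ≈ 6.1 × 56^0.621 ≈ 74.29 kt.
Difference ≈ 57.07 − 74.29 = -17.22 → -17 kt.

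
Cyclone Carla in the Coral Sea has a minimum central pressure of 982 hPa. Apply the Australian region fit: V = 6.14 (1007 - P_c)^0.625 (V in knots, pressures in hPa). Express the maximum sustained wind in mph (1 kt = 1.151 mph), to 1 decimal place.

52.8 mph

ΔP = 1007 − 982 = 25 hPa.
V ≈ 6.14 × 25^0.625 = 6.14 × 7.477 ≈ 45.907 kt.
45.907 × 1.151 ≈ 52.84 mph → 52.8 mph.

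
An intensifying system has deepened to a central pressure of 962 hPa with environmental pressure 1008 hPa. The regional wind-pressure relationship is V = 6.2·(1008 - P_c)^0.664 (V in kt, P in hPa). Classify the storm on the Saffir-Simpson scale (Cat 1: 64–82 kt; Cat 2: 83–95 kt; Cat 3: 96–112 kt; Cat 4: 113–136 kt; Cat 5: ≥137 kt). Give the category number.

1

ΔP = 1008 − 962 = 46 hPa.
V ≈ 6.2 × 46^0.664 = 6.2 × 12.71 ≈ 79 kt.
79 kt falls in the Category 1 band.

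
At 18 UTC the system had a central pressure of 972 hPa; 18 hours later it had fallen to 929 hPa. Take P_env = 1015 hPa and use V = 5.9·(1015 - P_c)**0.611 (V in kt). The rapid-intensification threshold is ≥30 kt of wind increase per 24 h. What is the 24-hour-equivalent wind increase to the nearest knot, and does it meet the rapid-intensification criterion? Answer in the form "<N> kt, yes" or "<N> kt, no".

V₁: ΔP = 43, V ≈ 5.9 × 43^0.611 ≈ 58.74 kt.
V₂: ΔP = 86, V ≈ 5.9 × 86^0.611 ≈ 89.71 kt.
ΔV over 18 h = 30.97 kt → 24 h equivalent = 30.97 × 24/18 ≈ 41.29 kt.
41 kt ≥ 30 kt ⇒ rapid intensification.

41 kt, yes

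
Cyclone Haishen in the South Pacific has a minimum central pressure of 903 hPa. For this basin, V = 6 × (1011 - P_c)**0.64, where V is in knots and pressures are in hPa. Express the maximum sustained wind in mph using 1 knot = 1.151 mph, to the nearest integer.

138 mph

ΔP = 1011 − 903 = 108 hPa.
V ≈ 6 × 108^0.64 = 6 × 20.017 ≈ 120.100 kt.
120.100 × 1.151 ≈ 138.23 mph → 138 mph.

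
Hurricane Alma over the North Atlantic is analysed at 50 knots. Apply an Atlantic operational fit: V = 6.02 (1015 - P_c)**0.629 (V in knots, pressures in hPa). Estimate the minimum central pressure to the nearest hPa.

ΔP = (V / 6.02)^(1/0.629) = (50/6.02)^1.590.
50/6.02 = 8.306; 8.306^1.590 ≈ 28.95 hPa.
P_c = 1015 − 28.95 = 986.05 ≈ 986 hPa.

986 hPa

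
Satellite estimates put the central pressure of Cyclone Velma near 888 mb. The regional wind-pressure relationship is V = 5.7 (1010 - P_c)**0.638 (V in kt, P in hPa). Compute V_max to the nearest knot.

ΔP = 1010 − 888 = 122 mb.
122^0.638 ≈ 21.434.
V ≈ 5.7 × 21.434 ≈ 122.2 kt.

122 kt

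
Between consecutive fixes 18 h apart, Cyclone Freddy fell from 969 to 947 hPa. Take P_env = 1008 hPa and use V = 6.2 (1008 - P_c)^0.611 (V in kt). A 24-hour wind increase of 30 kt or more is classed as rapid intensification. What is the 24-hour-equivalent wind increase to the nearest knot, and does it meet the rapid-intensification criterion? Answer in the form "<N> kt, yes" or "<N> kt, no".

V₁: ΔP = 39, V ≈ 6.2 × 39^0.611 ≈ 58.15 kt.
V₂: ΔP = 61, V ≈ 6.2 × 61^0.611 ≈ 76.42 kt.
ΔV over 18 h = 18.27 kt → 24 h equivalent = 18.27 × 24/18 ≈ 24.36 kt.
24 kt < 30 kt ⇒ not rapid intensification.

24 kt, no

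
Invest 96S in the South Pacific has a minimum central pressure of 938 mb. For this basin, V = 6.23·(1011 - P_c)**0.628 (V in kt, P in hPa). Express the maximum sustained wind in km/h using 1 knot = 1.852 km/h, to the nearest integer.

171 km/h

ΔP = 1011 − 938 = 73 mb.
V ≈ 6.23 × 73^0.628 = 6.23 × 14.797 ≈ 92.184 kt.
92.184 × 1.852 ≈ 170.72 km/h → 171 km/h.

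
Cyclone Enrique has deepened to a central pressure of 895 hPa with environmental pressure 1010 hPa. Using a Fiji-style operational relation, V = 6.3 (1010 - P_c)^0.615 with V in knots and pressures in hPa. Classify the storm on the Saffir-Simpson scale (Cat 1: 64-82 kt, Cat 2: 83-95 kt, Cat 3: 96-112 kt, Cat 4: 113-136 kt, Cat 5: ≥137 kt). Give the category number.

ΔP = 1010 − 895 = 115 hPa.
V ≈ 6.3 × 115^0.615 = 6.3 × 18.51 ≈ 117 kt.
117 kt falls in the Category 4 band.

4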